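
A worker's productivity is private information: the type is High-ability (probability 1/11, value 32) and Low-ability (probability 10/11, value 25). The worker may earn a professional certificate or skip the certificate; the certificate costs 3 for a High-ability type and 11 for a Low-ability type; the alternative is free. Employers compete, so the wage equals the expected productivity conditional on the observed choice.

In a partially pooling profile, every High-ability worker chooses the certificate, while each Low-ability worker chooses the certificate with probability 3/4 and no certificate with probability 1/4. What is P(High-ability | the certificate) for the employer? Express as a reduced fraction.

2/17

P(the certificate) = (1/11)·1 + (10/11)·(3/4) = 17/22.
By Bayes' rule, P(High-ability | the certificate) = (1/11) / (17/22) = 2/17.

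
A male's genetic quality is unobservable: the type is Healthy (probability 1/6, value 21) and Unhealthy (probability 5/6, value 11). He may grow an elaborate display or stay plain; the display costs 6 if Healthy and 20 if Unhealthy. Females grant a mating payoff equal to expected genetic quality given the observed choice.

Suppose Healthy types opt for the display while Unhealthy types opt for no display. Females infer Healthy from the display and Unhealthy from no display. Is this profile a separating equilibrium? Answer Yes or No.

Under these beliefs, the display earns mating payoff 21 and no display earns mating payoff 11.
Healthy: the display nets 21 − 6 = 15; no display nets 11. Healthy prefers the display.
Unhealthy: the display nets 21 − 20 = 1; no display nets 11. Unhealthy prefers no display.
Neither type deviates, so the separating profile is an equilibrium.

Yes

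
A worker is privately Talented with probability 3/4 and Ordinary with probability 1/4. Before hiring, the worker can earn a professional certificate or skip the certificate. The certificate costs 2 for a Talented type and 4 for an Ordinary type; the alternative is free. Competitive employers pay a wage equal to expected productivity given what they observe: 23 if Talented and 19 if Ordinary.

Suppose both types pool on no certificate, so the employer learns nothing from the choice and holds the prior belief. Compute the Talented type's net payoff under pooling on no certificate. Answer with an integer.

22

Pooled wage = 3/4·23 + 1/4·19 = 22.
Talented pays no cost for no certificate, so net payoff = 22.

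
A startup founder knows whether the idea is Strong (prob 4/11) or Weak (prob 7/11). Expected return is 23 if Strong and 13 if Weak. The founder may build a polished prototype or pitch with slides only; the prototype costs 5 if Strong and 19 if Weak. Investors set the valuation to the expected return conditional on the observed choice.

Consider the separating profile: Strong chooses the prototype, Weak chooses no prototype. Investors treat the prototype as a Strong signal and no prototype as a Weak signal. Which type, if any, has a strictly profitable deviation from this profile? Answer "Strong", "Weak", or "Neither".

The prototype pays 23; no prototype pays 13.
Strong: assigned the prototype, nets 23 − 5 = 18; deviating to no prototype nets 13.
Weak: assigned no prototype, nets 13; deviating to the prototype nets 23 − 19 = 4.
Both types strictly prefer their assigned action; no profitable deviation.

Neither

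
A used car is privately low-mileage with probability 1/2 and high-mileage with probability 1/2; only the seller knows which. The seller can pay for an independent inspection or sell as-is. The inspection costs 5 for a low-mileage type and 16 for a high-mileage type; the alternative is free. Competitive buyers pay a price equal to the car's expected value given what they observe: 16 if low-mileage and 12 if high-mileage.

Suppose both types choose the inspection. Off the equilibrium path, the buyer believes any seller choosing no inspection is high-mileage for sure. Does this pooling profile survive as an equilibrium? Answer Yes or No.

On path, the buyer holds the prior and pays 1/2·16 + 1/2·12 = 14. Off path (no inspection), believing high-mileage, it pays 12.
low-mileage: the inspection nets 14 − 5 = 9; no inspection nets 12. low-mileage would deviate.
high-mileage: the inspection nets 14 − 16 = -2; no inspection nets 12. high-mileage would deviate.
A type deviates, so pooling fails.

No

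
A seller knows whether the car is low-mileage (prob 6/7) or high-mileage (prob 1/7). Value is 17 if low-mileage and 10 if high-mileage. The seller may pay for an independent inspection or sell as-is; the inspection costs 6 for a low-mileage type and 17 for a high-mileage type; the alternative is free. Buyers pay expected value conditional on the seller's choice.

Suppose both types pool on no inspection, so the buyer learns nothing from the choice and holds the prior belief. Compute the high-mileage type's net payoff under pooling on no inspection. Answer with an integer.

Pooled price = 6/7·17 + 1/7·10 = 16.
high-mileage pays no cost for no inspection, so net payoff = 16.

16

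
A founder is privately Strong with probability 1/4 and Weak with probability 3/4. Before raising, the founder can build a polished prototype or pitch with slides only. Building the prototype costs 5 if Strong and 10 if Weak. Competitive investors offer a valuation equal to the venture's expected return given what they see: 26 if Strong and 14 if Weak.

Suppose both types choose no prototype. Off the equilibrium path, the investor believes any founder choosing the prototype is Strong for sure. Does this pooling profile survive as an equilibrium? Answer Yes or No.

On path, the investor holds the prior and pays 1/4·26 + 3/4·14 = 17. Off path (the prototype), believing Strong, it pays 26.
Strong: no prototype nets 17; the prototype nets 26 − 5 = 21. Strong would deviate.
Weak: no prototype nets 17; the prototype nets 26 − 10 = 16. Weak stays.
A type deviates, so pooling fails.

No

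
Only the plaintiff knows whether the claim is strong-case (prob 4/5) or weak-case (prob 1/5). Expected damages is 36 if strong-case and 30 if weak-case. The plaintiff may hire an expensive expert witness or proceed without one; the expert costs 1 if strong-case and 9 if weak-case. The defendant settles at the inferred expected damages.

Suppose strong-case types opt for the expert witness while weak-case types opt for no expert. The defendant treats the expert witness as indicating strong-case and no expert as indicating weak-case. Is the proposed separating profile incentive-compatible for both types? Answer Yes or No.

Under these beliefs, the expert witness earns settlement 36 and no expert earns settlement 30.
strong-case: the expert witness nets 36 − 1 = 35; no expert nets 30. strong-case prefers the expert witness.
weak-case: the expert witness nets 36 − 9 = 27; no expert nets 30. weak-case prefers no expert.
Neither type deviates, so the separating profile is an equilibrium.

Yes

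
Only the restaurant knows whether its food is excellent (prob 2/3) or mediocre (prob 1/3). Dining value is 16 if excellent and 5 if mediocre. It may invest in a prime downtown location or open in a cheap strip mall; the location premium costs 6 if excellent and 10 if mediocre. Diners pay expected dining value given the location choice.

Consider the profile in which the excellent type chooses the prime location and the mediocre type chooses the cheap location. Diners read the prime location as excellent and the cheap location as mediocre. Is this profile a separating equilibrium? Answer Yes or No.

No

Under these beliefs, the prime location earns price premium 16 and the cheap location earns price premium 5.
excellent: the prime location nets 16 − 6 = 10; the cheap location nets 5. excellent prefers the prime location.
mediocre: the prime location nets 16 − 10 = 6; the cheap location nets 5. mediocre would deviate to the prime location.
mediocre has a profitable deviation, so the profile is not an equilibrium.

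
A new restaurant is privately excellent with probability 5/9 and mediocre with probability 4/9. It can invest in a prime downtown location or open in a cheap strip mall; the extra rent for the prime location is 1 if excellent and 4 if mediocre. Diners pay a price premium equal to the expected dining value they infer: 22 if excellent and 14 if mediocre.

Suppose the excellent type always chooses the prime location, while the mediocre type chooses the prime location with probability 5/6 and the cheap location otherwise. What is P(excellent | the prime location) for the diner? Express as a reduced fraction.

3/5

P(the prime location) = (5/9)·1 + (4/9)·(5/6) = 25/27.
By Bayes' rule, P(excellent | the prime location) = (5/9) / (25/27) = 3/5.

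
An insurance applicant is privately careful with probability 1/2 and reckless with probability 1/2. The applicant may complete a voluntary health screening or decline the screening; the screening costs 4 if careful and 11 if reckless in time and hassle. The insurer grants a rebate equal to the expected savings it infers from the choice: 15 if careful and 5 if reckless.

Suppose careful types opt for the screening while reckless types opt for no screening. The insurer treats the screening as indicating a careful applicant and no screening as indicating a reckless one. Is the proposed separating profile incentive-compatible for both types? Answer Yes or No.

Yes

Under these beliefs, the screening earns rebate 15 and no screening earns rebate 5.
careful: the screening nets 15 − 4 = 11; no screening nets 5. careful prefers the screening.
reckless: the screening nets 15 − 11 = 4; no screening nets 5. reckless prefers no screening.
Neither type deviates, so the separating profile is an equilibrium.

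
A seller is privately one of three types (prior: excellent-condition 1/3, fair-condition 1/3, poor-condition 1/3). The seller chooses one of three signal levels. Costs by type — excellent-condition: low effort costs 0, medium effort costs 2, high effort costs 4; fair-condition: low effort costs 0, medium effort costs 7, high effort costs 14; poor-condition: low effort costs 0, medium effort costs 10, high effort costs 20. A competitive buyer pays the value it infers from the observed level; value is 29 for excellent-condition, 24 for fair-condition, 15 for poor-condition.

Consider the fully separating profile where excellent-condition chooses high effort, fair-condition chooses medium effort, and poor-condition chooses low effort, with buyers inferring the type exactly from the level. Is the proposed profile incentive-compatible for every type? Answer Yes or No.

Yes

Separating prices: high effort → 29, medium effort → 24, low effort → 15.
excellent-condition (assigned high effort): low effort: 15 − 0 = 15; medium effort: 24 − 2 = 22; high effort: 29 − 4 = 25. excellent-condition stays.
fair-condition (assigned medium effort): low effort: 15 − 0 = 15; medium effort: 24 − 7 = 17; high effort: 29 − 14 = 15. fair-condition stays.
poor-condition (assigned low effort): low effort: 15 − 0 = 15; medium effort: 24 − 10 = 14; high effort: 29 − 20 = 9. poor-condition stays.
Every type prefers its assigned level; separation holds.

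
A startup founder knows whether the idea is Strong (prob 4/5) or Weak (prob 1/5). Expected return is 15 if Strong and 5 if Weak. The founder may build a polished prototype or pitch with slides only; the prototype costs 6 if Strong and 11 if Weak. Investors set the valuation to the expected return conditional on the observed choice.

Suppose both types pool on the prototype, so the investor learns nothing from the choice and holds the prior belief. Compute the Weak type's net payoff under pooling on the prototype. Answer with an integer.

2

Pooled valuation = 4/5·15 + 1/5·5 = 13.
Weak pays cost 11 for the prototype, so net payoff = 13 − 11 = 2.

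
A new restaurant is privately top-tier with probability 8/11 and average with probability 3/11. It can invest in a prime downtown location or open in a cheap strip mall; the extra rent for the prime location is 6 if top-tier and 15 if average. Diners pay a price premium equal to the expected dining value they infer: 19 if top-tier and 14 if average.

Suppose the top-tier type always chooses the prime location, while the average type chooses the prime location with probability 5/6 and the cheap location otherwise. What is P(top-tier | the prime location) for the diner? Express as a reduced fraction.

16/21

P(the prime location) = (8/11)·1 + (3/11)·(5/6) = 21/22.
By Bayes' rule, P(top-tier | the prime location) = (8/11) / (21/22) = 16/21.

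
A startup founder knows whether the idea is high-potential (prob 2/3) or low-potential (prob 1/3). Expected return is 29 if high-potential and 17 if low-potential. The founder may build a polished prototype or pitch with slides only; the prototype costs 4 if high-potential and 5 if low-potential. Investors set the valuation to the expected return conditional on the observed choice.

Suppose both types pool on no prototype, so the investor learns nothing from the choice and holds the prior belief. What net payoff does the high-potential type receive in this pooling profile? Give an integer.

25

Pooled valuation = 2/3·29 + 1/3·17 = 25.
high-potential pays no cost for no prototype, so net payoff = 25.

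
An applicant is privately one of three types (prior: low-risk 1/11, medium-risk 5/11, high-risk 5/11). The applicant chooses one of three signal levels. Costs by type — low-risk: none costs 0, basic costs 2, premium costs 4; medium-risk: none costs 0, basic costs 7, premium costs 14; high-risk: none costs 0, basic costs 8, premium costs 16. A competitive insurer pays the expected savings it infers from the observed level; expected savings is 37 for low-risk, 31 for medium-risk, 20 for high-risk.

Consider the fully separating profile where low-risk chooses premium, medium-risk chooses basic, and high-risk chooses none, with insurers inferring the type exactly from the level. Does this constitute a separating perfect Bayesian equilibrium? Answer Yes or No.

No

Separating rebates: premium → 37, basic → 31, none → 20.
low-risk (assigned premium): none: 20 − 0 = 20; basic: 31 − 2 = 29; premium: 37 − 4 = 33. low-risk stays.
medium-risk (assigned basic): none: 20 − 0 = 20; basic: 31 − 7 = 24; premium: 37 − 14 = 23. medium-risk stays.
high-risk (assigned none): none: 20 − 0 = 20; basic: 31 − 8 = 23; premium: 37 − 16 = 21. high-risk prefers basic.
At least one type deviates; the separating profile fails.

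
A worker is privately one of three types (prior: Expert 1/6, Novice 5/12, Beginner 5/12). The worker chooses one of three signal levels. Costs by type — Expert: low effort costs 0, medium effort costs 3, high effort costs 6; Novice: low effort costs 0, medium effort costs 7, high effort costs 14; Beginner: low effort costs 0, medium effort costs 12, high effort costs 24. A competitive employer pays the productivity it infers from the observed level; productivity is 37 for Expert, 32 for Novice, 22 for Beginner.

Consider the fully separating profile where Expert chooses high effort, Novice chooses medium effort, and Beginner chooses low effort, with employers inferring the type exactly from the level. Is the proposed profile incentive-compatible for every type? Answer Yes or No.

Separating wages: high effort → 37, medium effort → 32, low effort → 22.
Expert (assigned high effort): low effort: 22 − 0 = 22; medium effort: 32 − 3 = 29; high effort: 37 − 6 = 31. Expert stays.
Novice (assigned medium effort): low effort: 22 − 0 = 22; medium effort: 32 − 7 = 25; high effort: 37 − 14 = 23. Novice stays.
Beginner (assigned low effort): low effort: 22 − 0 = 22; medium effort: 32 − 12 = 20; high effort: 37 − 24 = 13. Beginner stays.
Every type prefers its assigned level; separation holds.

Yes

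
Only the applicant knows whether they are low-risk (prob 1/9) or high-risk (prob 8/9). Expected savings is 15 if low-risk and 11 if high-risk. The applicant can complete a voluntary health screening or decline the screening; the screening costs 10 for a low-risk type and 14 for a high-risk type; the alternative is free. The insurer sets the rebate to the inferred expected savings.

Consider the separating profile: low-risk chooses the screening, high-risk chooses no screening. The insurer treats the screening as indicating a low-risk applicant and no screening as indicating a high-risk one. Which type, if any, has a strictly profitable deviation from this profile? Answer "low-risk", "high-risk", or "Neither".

The screening pays 15; no screening pays 11.
low-risk: assigned the screening, nets 15 − 10 = 5; deviating to no screening nets 11.
high-risk: assigned no screening, nets 11; deviating to the screening nets 15 − 14 = 1.
The low-risk type gains 6 by deviating.

low-risk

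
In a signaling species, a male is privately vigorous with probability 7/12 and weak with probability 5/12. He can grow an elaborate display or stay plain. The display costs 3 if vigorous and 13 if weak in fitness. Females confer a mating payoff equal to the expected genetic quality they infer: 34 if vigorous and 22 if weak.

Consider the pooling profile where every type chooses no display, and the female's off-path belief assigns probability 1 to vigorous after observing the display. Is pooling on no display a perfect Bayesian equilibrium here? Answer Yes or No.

No

On path, the female holds the prior and pays 7/12·34 + 5/12·22 = 29. Off path (the display), believing vigorous, it pays 34.
vigorous: no display nets 29; the display nets 34 − 3 = 31. vigorous would deviate.
weak: no display nets 29; the display nets 34 − 13 = 21. weak stays.
A type deviates, so pooling fails.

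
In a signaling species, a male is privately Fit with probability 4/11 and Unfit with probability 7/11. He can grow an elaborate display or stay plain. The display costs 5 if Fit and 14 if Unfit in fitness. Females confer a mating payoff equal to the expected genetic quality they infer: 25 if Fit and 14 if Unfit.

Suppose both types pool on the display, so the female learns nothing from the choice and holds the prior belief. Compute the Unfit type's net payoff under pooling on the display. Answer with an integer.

4

Pooled mating payoff = 4/11·25 + 7/11·14 = 18.
Unfit pays cost 14 for the display, so net payoff = 18 − 14 = 4.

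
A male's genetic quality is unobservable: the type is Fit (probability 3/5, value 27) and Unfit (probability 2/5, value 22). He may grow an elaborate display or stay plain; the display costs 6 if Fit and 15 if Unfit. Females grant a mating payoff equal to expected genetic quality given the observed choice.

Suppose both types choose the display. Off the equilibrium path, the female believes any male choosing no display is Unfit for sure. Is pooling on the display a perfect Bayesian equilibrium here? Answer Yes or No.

On path, the female holds the prior and pays 3/5·27 + 2/5·22 = 25. Off path (no display), believing Unfit, it pays 22.
Fit: the display nets 25 − 6 = 19; no display nets 22. Fit would deviate.
Unfit: the display nets 25 − 15 = 10; no display nets 22. Unfit would deviate.
A type deviates, so pooling fails.

No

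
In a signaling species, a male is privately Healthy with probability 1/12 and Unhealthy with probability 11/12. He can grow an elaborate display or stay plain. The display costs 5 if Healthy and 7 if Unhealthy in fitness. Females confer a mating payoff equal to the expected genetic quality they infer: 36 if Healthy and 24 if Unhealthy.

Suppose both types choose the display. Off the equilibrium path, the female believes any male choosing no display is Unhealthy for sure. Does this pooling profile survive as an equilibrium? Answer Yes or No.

No

On path, the female holds the prior and pays 1/12·36 + 11/12·24 = 25. Off path (no display), believing Unhealthy, it pays 24.
Healthy: the display nets 25 − 5 = 20; no display nets 24. Healthy would deviate.
Unhealthy: the display nets 25 − 7 = 18; no display nets 24. Unhealthy would deviate.
A type deviates, so pooling fails.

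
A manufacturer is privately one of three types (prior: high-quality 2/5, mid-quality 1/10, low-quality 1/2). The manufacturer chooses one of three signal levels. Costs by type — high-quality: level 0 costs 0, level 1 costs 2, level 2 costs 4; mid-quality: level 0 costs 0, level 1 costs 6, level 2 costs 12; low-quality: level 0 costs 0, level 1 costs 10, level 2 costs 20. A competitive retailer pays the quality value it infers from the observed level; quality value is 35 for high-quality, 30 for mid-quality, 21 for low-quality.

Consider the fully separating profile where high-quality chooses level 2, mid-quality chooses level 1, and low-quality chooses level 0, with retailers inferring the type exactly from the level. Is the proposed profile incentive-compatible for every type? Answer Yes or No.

Separating prices: level 2 → 35, level 1 → 30, level 0 → 21.
high-quality (assigned level 2): level 0: 21 − 0 = 21; level 1: 30 − 2 = 28; level 2: 35 − 4 = 31. high-quality stays.
mid-quality (assigned level 1): level 0: 21 − 0 = 21; level 1: 30 − 6 = 24; level 2: 35 − 12 = 23. mid-quality stays.
low-quality (assigned level 0): level 0: 21 − 0 = 21; level 1: 30 − 10 = 20; level 2: 35 − 20 = 15. low-quality stays.
Every type prefers its assigned level; separation holds.

Yes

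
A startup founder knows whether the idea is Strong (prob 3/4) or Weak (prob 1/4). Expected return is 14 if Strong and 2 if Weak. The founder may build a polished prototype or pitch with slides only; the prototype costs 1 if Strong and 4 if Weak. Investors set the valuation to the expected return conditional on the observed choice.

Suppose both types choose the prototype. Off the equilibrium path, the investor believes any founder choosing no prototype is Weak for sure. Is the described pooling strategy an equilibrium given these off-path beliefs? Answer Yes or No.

On path, the investor holds the prior and pays 3/4·14 + 1/4·2 = 11. Off path (no prototype), believing Weak, it pays 2.
Strong: the prototype nets 11 − 1 = 10; no prototype nets 2. Strong stays.
Weak: the prototype nets 11 − 4 = 7; no prototype nets 2. Weak stays.
No type deviates, so pooling is sustained.

Yes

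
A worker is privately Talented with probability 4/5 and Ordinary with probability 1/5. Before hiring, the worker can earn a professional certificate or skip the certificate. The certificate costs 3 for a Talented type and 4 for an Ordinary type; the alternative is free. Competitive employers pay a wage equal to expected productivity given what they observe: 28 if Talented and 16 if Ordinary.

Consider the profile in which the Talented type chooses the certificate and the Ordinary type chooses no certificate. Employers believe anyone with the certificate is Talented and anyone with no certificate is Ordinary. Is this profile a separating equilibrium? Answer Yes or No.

No

Under these beliefs, the certificate earns wage 28 and no certificate earns wage 16.
Talented: the certificate nets 28 − 3 = 25; no certificate nets 16. Talented prefers the certificate.
Ordinary: the certificate nets 28 − 4 = 24; no certificate nets 16. Ordinary would deviate to the certificate.
Ordinary has a profitable deviation, so the profile is not an equilibrium.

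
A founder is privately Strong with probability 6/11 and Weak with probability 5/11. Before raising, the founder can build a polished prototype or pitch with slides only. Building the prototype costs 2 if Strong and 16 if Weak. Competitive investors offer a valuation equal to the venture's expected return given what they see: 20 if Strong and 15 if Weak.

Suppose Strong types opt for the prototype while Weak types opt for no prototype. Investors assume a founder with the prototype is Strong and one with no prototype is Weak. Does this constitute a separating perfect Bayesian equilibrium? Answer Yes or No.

Under these beliefs, the prototype earns valuation 20 and no prototype earns valuation 15.
Strong: the prototype nets 20 − 2 = 18; no prototype nets 15. Strong prefers the prototype.
Weak: the prototype nets 20 − 16 = 4; no prototype nets 15. Weak prefers no prototype.
Neither type deviates, so the separating profile is an equilibrium.

Yes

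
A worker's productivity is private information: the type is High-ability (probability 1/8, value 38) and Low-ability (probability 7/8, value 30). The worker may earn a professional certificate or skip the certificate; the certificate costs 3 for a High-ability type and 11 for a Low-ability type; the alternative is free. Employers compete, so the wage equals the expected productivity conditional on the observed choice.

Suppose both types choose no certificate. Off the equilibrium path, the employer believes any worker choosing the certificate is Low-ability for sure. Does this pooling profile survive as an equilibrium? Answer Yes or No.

On path, the employer holds the prior and pays 1/8·38 + 7/8·30 = 31. Off path (the certificate), believing Low-ability, it pays 30.
High-ability: no certificate nets 31; the certificate nets 30 − 3 = 27. High-ability stays.
Low-ability: no certificate nets 31; the certificate nets 30 − 11 = 19. Low-ability stays.
No type deviates, so pooling is sustained.

Yes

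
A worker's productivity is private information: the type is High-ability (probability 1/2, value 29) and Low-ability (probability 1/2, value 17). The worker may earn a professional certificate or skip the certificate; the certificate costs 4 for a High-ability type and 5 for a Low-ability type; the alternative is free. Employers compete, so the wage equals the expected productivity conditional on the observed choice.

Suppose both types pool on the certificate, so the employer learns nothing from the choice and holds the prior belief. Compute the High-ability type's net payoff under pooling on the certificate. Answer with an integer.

19

Pooled wage = 1/2·29 + 1/2·17 = 23.
High-ability pays cost 4 for the certificate, so net payoff = 23 − 4 = 19.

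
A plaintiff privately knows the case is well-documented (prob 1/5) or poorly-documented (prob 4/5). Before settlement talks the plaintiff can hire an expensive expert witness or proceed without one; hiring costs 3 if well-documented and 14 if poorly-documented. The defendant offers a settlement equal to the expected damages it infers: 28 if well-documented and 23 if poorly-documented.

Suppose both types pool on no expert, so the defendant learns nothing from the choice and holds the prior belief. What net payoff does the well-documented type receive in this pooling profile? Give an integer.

Pooled settlement = 1/5·28 + 4/5·23 = 24.
well-documented pays no cost for no expert, so net payoff = 24.

24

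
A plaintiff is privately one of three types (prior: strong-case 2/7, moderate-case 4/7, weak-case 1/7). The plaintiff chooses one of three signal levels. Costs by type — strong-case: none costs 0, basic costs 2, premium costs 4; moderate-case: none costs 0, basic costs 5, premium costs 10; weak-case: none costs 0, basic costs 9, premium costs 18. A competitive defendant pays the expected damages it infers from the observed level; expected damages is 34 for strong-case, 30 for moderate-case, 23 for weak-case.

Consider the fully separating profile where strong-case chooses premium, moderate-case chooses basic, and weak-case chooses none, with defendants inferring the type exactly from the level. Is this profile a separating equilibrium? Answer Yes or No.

Yes

Separating settlements: premium → 34, basic → 30, none → 23.
strong-case (assigned premium): none: 23 − 0 = 23; basic: 30 − 2 = 28; premium: 34 − 4 = 30. strong-case stays.
moderate-case (assigned basic): none: 23 − 0 = 23; basic: 30 − 5 = 25; premium: 34 − 10 = 24. moderate-case stays.
weak-case (assigned none): none: 23 − 0 = 23; basic: 30 − 9 = 21; premium: 34 − 18 = 16. weak-case stays.
Every type prefers its assigned level; separation holds.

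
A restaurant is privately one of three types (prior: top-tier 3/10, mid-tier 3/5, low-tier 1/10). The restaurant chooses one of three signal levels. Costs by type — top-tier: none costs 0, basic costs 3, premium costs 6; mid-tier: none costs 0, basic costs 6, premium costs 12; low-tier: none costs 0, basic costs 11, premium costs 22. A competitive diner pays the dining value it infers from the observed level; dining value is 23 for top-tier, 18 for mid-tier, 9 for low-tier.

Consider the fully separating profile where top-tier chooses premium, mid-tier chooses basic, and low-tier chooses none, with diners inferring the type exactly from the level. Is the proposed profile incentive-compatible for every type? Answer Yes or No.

Separating price premiums: premium → 23, basic → 18, none → 9.
top-tier (assigned premium): none: 9 − 0 = 9; basic: 18 − 3 = 15; premium: 23 − 6 = 17. top-tier stays.
mid-tier (assigned basic): none: 9 − 0 = 9; basic: 18 − 6 = 12; premium: 23 − 12 = 11. mid-tier stays.
low-tier (assigned none): none: 9 − 0 = 9; basic: 18 − 11 = 7; premium: 23 − 22 = 1. low-tier stays.
Every type prefers its assigned level; separation holds.

Yes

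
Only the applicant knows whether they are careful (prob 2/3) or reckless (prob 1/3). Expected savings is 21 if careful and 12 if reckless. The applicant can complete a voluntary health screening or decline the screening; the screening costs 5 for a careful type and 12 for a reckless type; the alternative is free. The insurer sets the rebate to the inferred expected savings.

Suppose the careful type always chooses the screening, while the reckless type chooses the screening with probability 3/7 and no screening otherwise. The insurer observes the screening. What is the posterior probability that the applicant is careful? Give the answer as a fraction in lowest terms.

P(the screening) = (2/3)·1 + (1/3)·(3/7) = 17/21.
By Bayes' rule, P(careful | the screening) = (2/3) / (17/21) = 14/17.

14/17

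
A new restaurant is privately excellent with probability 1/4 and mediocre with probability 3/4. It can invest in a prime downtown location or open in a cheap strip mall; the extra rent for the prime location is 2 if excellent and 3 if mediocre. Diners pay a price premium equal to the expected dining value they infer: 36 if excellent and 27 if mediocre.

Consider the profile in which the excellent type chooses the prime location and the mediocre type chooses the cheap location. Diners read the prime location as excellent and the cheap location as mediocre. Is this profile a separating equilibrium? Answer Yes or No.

No

Under these beliefs, the prime location earns price premium 36 and the cheap location earns price premium 27.
excellent: the prime location nets 36 − 2 = 34; the cheap location nets 27. excellent prefers the prime location.
mediocre: the prime location nets 36 − 3 = 33; the cheap location nets 27. mediocre would deviate to the prime location.
mediocre has a profitable deviation, so the profile is not an equilibrium.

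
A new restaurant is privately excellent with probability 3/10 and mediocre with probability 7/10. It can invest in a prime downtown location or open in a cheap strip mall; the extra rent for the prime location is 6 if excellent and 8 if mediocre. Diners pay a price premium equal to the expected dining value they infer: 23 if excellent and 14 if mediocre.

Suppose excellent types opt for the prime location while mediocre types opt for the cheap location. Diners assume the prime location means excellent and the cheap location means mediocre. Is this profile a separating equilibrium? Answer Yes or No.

Under these beliefs, the prime location earns price premium 23 and the cheap location earns price premium 14.
excellent: the prime location nets 23 − 6 = 17; the cheap location nets 14. excellent prefers the prime location.
mediocre: the prime location nets 23 − 8 = 15; the cheap location nets 14. mediocre would deviate to the prime location.
mediocre has a profitable deviation, so the profile is not an equilibrium.

No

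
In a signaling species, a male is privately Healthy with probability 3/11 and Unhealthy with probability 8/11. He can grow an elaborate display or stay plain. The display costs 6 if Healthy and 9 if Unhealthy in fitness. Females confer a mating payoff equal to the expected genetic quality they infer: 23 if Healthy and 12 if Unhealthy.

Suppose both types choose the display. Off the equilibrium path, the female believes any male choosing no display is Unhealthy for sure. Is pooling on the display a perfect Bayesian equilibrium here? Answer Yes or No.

No

On path, the female holds the prior and pays 3/11·23 + 8/11·12 = 15. Off path (no display), believing Unhealthy, it pays 12.
Healthy: the display nets 15 − 6 = 9; no display nets 12. Healthy would deviate.
Unhealthy: the display nets 15 − 9 = 6; no display nets 12. Unhealthy would deviate.
A type deviates, so pooling fails.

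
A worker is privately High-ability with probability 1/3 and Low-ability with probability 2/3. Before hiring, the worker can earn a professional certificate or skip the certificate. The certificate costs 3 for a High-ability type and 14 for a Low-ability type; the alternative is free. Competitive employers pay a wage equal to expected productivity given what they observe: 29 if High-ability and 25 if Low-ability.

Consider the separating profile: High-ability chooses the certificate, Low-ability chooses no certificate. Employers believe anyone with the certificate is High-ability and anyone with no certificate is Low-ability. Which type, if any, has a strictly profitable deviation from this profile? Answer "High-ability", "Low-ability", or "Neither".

Neither

The certificate pays 29; no certificate pays 25.
High-ability: assigned the certificate, nets 29 − 3 = 26; deviating to no certificate nets 25.
Low-ability: assigned no certificate, nets 25; deviating to the certificate nets 29 − 14 = 15.
Both types strictly prefer their assigned action; no profitable deviation.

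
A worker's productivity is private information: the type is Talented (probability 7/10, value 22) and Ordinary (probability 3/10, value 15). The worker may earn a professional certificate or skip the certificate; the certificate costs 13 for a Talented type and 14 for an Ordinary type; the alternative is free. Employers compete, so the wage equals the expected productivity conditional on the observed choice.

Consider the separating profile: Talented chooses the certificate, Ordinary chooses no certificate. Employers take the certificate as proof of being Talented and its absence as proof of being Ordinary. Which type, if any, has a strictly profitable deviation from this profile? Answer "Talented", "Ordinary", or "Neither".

Talented

The certificate pays 22; no certificate pays 15.
Talented: assigned the certificate, nets 22 − 13 = 9; deviating to no certificate nets 15.
Ordinary: assigned no certificate, nets 15; deviating to the certificate nets 22 − 14 = 8.
The Talented type gains 6 by deviating.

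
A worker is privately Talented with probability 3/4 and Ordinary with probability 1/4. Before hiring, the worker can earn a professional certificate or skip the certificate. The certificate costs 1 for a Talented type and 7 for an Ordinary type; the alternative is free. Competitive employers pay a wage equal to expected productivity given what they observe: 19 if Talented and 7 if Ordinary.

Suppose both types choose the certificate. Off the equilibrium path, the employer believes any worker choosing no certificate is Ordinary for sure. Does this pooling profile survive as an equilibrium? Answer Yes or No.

On path, the employer holds the prior and pays 3/4·19 + 1/4·7 = 16. Off path (no certificate), believing Ordinary, it pays 7.
Talented: the certificate nets 16 − 1 = 15; no certificate nets 7. Talented stays.
Ordinary: the certificate nets 16 − 7 = 9; no certificate nets 7. Ordinary stays.
No type deviates, so pooling is sustained.

Yes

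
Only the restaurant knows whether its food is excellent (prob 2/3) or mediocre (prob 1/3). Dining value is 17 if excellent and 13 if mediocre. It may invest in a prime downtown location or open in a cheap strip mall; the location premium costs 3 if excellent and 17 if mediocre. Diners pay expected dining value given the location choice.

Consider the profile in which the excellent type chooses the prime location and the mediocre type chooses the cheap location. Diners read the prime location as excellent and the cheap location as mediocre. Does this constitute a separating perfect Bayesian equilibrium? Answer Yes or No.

Yes

Under these beliefs, the prime location earns price premium 17 and the cheap location earns price premium 13.
excellent: the prime location nets 17 − 3 = 14; the cheap location nets 13. excellent prefers the prime location.
mediocre: the prime location nets 17 − 17 = 0; the cheap location nets 13. mediocre prefers the cheap location.
Neither type deviates, so the separating profile is an equilibrium.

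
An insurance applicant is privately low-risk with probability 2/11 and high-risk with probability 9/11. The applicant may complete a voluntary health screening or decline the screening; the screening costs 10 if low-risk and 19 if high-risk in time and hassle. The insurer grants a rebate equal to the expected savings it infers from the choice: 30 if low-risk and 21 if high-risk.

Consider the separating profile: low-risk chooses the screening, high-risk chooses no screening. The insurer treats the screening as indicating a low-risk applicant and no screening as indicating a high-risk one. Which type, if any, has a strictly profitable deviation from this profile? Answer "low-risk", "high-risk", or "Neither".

The screening pays 30; no screening pays 21.
low-risk: assigned the screening, nets 30 − 10 = 20; deviating to no screening nets 21.
high-risk: assigned no screening, nets 21; deviating to the screening nets 30 − 19 = 11.
The low-risk type gains 1 by deviating.

low-risk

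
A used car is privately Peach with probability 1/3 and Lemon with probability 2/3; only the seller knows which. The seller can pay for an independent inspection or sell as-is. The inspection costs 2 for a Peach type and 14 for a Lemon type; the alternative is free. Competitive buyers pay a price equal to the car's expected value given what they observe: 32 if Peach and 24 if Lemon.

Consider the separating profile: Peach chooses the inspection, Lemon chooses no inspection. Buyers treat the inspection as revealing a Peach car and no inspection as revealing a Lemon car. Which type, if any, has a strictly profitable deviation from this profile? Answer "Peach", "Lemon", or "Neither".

Neither

The inspection pays 32; no inspection pays 24.
Peach: assigned the inspection, nets 32 − 2 = 30; deviating to no inspection nets 24.
Lemon: assigned no inspection, nets 24; deviating to the inspection nets 32 − 14 = 18.
Both types strictly prefer their assigned action; no profitable deviation.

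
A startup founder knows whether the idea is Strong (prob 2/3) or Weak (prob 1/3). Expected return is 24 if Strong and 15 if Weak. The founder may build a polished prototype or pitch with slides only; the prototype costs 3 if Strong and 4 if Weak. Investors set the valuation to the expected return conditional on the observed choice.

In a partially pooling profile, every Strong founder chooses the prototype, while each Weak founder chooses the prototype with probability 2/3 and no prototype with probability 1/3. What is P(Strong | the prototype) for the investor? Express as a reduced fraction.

3/4

P(the prototype) = (2/3)·1 + (1/3)·(2/3) = 8/9.
By Bayes' rule, P(Strong | the prototype) = (2/3) / (8/9) = 3/4.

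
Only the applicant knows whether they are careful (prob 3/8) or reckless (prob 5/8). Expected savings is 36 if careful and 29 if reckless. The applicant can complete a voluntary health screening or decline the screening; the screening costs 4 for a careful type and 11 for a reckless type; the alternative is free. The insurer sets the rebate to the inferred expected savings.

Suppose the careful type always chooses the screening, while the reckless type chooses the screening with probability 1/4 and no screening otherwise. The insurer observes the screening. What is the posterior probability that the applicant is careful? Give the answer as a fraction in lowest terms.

P(the screening) = (3/8)·1 + (5/8)·(1/4) = 17/32.
By Bayes' rule, P(careful | the screening) = (3/8) / (17/32) = 12/17.

12/17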